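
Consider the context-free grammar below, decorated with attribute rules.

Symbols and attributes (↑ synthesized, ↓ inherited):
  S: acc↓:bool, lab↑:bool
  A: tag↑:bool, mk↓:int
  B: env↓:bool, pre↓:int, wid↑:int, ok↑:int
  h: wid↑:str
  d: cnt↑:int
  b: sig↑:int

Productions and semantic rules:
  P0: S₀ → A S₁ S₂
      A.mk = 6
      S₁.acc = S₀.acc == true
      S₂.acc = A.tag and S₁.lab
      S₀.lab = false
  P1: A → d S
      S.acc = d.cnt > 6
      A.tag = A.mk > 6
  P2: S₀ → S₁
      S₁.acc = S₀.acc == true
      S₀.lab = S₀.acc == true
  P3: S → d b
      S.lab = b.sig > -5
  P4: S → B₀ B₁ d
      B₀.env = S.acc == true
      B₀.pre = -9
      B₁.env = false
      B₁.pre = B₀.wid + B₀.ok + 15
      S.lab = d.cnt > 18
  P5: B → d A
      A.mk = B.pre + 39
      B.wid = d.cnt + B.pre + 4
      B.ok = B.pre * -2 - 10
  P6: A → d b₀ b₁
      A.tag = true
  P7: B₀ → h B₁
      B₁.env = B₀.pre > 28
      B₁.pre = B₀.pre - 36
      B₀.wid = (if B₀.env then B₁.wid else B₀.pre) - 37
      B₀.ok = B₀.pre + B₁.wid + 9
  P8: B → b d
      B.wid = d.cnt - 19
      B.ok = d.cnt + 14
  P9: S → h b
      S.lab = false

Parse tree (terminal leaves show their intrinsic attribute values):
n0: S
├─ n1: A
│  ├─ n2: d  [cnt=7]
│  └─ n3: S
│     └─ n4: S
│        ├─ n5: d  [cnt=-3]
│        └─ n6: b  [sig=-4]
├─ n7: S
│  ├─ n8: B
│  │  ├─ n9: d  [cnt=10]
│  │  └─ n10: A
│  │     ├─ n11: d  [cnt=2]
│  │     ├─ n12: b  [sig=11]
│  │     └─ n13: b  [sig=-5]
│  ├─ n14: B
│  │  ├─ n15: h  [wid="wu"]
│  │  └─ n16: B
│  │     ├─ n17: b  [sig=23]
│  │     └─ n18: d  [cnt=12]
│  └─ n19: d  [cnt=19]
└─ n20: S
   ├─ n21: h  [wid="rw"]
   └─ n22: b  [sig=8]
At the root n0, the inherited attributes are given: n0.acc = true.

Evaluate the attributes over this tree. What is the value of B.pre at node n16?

-8

1. n0.acc = true  [given at root]
2. n1.mk = 6  [6]
3. n2.cnt = 7  [terminal]
4. n3.acc = true  [d.cnt > 6]
5. n4.acc = true  [S₀.acc == true]
6. n5.cnt = -3  [terminal]
7. n6.sig = -4  [terminal]
8. n4.lab = true  [b.sig > -5]
9. n3.lab = true  [S₀.acc == true]
10. n1.tag = false  [A.mk > 6]
11. n7.acc = true  [S₀.acc == true]
12. n8.env = true  [S.acc == true]
13. n8.pre = -9  [-9]
14. n9.cnt = 10  [terminal]
15. n10.mk = 30  [B.pre + 39]
16. n11.cnt = 2  [terminal]
17. n12.sig = 11  [terminal]
18. n13.sig = -5  [terminal]
19. n10.tag = true  [true]
20. n8.wid = 5  [d.cnt + B.pre + 4]
21. n8.ok = 8  [B.pre * -2 - 10]
22. n14.env = false  [false]
23. n14.pre = 28  [B₀.wid + B₀.ok + 15]
24. n15.wid = "wu"  [terminal]
25. n16.env = false  [B₀.pre > 28]
26. n16.pre = -8  [B₀.pre - 36]
27. n17.sig = 23  [terminal]
28. n18.cnt = 12  [terminal]
29. n16.wid = -7  [d.cnt - 19]
30. n16.ok = 26  [d.cnt + 14]
31. n14.wid = -9  [(if B₀.env then B₁.wid else B₀.pre) - 37]
32. n14.ok = 30  [B₀.pre + B₁.wid + 9]
33. n19.cnt = 19  [terminal]
34. n7.lab = true  [d.cnt > 18]
35. n20.acc = false  [A.tag and S₁.lab]
36. n21.wid = "rw"  [terminal]
37. n22.sig = 8  [terminal]
38. n20.lab = false  [false]
39. n0.lab = false  [false]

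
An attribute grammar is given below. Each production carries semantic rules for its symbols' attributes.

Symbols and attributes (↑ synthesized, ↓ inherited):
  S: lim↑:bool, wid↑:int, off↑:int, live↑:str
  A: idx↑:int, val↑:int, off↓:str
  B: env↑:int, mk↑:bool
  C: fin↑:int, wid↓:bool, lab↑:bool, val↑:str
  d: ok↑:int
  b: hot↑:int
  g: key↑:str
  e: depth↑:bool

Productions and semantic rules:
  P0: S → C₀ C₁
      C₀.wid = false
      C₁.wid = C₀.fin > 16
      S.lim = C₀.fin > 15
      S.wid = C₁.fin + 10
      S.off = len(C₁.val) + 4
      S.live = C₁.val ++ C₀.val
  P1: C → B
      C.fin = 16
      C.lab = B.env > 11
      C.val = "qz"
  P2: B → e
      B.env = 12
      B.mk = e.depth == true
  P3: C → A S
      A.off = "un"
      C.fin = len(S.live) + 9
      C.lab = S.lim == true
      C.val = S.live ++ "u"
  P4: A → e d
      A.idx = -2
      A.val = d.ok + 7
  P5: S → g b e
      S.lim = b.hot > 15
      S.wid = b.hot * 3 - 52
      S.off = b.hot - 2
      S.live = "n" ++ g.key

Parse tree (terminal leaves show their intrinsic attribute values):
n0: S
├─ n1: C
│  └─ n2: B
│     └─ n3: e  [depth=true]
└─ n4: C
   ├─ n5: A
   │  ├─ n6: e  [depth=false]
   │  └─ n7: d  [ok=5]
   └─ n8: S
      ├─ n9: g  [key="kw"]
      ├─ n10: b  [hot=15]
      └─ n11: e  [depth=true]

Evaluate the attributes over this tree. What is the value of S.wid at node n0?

22

1. n1.wid = false  [false]
2. n3.depth = true  [terminal]
3. n2.env = 12  [12]
4. n2.mk = true  [e.depth == true]
5. n1.fin = 16  [16]
6. n1.lab = true  [B.env > 11]
7. n1.val = "qz"  ["qz"]
8. n4.wid = false  [C₀.fin > 16]
9. n5.off = "un"  ["un"]
10. n6.depth = false  [terminal]
11. n7.ok = 5  [terminal]
12. n5.idx = -2  [-2]
13. n5.val = 12  [d.ok + 7]
14. n9.key = "kw"  [terminal]
15. n10.hot = 15  [terminal]
16. n11.depth = true  [terminal]
17. n8.lim = false  [b.hot > 15]
18. n8.wid = -7  [b.hot * 3 - 52]
19. n8.off = 13  [b.hot - 2]
20. n8.live = "nkw"  ["n" ++ g.key]
21. n4.fin = 12  [len(S.live) + 9]
22. n4.lab = false  [S.lim == true]
23. n4.val = "nkwu"  [S.live ++ "u"]
24. n0.lim = true  [C₀.fin > 15]
25. n0.wid = 22  [C₁.fin + 10]
26. n0.off = 8  [len(C₁.val) + 4]
27. n0.live = "nkwuqz"  [C₁.val ++ C₀.val]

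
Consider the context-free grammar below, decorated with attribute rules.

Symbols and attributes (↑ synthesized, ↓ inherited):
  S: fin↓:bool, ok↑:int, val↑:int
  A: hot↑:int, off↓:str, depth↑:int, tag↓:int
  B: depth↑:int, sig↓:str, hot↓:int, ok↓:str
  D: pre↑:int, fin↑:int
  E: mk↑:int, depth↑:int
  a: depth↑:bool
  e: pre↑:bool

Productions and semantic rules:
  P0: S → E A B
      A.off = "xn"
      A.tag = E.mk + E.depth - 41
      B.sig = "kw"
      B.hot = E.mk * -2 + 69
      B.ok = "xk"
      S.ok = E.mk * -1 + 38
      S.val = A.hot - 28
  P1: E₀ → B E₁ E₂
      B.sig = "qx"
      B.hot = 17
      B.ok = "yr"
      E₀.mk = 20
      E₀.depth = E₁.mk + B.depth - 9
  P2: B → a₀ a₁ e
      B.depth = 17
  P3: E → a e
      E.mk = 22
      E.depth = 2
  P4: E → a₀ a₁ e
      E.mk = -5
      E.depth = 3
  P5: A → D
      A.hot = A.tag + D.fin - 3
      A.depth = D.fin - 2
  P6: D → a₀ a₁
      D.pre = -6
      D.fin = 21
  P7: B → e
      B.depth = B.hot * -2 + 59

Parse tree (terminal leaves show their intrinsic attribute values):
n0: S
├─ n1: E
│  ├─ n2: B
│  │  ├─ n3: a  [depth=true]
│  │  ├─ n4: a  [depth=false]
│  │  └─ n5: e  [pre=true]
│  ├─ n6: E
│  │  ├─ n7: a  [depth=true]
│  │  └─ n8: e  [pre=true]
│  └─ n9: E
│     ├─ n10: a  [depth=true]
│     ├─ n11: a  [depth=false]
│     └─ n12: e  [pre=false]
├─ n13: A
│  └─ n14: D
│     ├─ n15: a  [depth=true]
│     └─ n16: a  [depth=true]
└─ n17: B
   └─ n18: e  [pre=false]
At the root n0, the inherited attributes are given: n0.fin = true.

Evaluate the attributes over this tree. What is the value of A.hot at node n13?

1. n0.fin = true  [given at root]
2. n2.sig = "qx"  ["qx"]
3. n2.hot = 17  [17]
4. n2.ok = "yr"  ["yr"]
5. n3.depth = true  [terminal]
6. n4.depth = false  [terminal]
7. n5.pre = true  [terminal]
8. n2.depth = 17  [17]
9. n7.depth = true  [terminal]
10. n8.pre = true  [terminal]
11. n6.mk = 22  [22]
12. n6.depth = 2  [2]
13. n10.depth = true  [terminal]
14. n11.depth = false  [terminal]
15. n12.pre = false  [terminal]
16. n9.mk = -5  [-5]
17. n9.depth = 3  [3]
18. n1.mk = 20  [20]
19. n1.depth = 30  [E₁.mk + B.depth - 9]
20. n13.off = "xn"  ["xn"]
21. n13.tag = 9  [E.mk + E.depth - 41]
22. n15.depth = true  [terminal]
23. n16.depth = true  [terminal]
24. n14.pre = -6  [-6]
25. n14.fin = 21  [21]
26. n13.hot = 27  [A.tag + D.fin - 3]
27. n13.depth = 19  [D.fin - 2]
28. n17.sig = "kw"  ["kw"]
29. n17.hot = 29  [E.mk * -2 + 69]
30. n17.ok = "xk"  ["xk"]
31. n18.pre = false  [terminal]
32. n17.depth = 1  [B.hot * -2 + 59]
33. n0.ok = 18  [E.mk * -1 + 38]
34. n0.val = -1  [A.hot - 28]

27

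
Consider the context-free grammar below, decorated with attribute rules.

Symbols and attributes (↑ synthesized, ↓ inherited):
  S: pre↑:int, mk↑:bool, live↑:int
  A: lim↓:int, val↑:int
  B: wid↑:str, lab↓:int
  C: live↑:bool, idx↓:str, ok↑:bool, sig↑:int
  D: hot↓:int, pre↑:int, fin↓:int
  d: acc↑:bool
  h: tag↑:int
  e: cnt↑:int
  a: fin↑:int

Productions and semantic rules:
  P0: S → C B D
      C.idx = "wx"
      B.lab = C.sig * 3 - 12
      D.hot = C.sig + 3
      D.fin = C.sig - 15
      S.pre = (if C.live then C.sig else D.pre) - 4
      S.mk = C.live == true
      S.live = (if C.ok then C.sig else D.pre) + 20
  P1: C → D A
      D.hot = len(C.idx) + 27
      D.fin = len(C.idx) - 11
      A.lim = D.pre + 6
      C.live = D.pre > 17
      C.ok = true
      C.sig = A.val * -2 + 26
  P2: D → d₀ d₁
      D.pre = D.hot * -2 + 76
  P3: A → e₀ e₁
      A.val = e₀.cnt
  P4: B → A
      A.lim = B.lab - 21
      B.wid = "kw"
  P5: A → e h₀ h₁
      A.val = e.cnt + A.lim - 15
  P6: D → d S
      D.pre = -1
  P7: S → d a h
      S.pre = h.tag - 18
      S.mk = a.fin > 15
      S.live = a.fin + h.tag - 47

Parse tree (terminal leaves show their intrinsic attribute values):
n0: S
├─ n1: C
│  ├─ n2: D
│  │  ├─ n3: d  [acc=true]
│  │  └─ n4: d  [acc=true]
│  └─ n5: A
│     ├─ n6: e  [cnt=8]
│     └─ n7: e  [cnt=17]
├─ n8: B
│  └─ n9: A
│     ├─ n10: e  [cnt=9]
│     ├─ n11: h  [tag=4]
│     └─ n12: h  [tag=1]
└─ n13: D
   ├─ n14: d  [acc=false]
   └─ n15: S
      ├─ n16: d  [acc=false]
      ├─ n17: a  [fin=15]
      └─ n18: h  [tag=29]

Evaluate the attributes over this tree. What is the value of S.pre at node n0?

1. n1.idx = "wx"  ["wx"]
2. n2.hot = 29  [len(C.idx) + 27]
3. n2.fin = -9  [len(C.idx) - 11]
4. n3.acc = true  [terminal]
5. n4.acc = true  [terminal]
6. n2.pre = 18  [D.hot * -2 + 76]
7. n5.lim = 24  [D.pre + 6]
8. n6.cnt = 8  [terminal]
9. n7.cnt = 17  [terminal]
10. n5.val = 8  [e₀.cnt]
11. n1.live = true  [D.pre > 17]
12. n1.ok = true  [true]
13. n1.sig = 10  [A.val * -2 + 26]
14. n8.lab = 18  [C.sig * 3 - 12]
15. n9.lim = -3  [B.lab - 21]
16. n10.cnt = 9  [terminal]
17. n11.tag = 4  [terminal]
18. n12.tag = 1  [terminal]
19. n9.val = -9  [e.cnt + A.lim - 15]
20. n8.wid = "kw"  ["kw"]
21. n13.hot = 13  [C.sig + 3]
22. n13.fin = -5  [C.sig - 15]
23. n14.acc = false  [terminal]
24. n16.acc = false  [terminal]
25. n17.fin = 15  [terminal]
26. n18.tag = 29  [terminal]
27. n15.pre = 11  [h.tag - 18]
28. n15.mk = false  [a.fin > 15]
29. n15.live = -3  [a.fin + h.tag - 47]
30. n13.pre = -1  [-1]
31. n0.pre = 6  [(if C.live then C.sig else D.pre) - 4]
32. n0.mk = true  [C.live == true]
33. n0.live = 30  [(if C.ok then C.sig else D.pre) + 20]

6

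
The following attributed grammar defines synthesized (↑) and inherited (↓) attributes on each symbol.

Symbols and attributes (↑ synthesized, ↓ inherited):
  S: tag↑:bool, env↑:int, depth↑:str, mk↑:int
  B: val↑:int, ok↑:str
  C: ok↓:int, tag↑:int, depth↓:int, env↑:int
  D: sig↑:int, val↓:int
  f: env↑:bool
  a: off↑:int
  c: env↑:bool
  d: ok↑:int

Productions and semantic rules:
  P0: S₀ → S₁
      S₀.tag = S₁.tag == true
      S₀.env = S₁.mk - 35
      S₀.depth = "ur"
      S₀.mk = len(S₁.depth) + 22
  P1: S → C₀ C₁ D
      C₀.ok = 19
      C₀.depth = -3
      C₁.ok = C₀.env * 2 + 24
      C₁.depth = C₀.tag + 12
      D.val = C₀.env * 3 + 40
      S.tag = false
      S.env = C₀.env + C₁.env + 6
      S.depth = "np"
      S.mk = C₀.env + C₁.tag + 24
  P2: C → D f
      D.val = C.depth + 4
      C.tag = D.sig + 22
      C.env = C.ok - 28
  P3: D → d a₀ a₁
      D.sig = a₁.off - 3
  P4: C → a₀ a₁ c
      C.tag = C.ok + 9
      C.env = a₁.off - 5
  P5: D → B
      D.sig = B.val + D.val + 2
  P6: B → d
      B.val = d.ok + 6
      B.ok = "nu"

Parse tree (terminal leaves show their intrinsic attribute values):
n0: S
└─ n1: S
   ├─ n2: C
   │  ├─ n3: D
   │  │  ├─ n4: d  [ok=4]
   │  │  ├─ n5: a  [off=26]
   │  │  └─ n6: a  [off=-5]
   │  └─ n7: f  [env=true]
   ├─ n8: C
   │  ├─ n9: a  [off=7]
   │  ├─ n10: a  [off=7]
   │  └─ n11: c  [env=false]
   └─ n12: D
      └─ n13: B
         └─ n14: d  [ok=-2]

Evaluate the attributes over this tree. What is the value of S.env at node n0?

-5

1. n2.ok = 19  [19]
2. n2.depth = -3  [-3]
3. n3.val = 1  [C.depth + 4]
4. n4.ok = 4  [terminal]
5. n5.off = 26  [terminal]
6. n6.off = -5  [terminal]
7. n3.sig = -8  [a₁.off - 3]
8. n7.env = true  [terminal]
9. n2.tag = 14  [D.sig + 22]
10. n2.env = -9  [C.ok - 28]
11. n8.ok = 6  [C₀.env * 2 + 24]
12. n8.depth = 26  [C₀.tag + 12]
13. n9.off = 7  [terminal]
14. n10.off = 7  [terminal]
15. n11.env = false  [terminal]
16. n8.tag = 15  [C.ok + 9]
17. n8.env = 2  [a₁.off - 5]
18. n12.val = 13  [C₀.env * 3 + 40]
19. n14.ok = -2  [terminal]
20. n13.val = 4  [d.ok + 6]
21. n13.ok = "nu"  ["nu"]
22. n12.sig = 19  [B.val + D.val + 2]
23. n1.tag = false  [false]
24. n1.env = -1  [C₀.env + C₁.env + 6]
25. n1.depth = "np"  ["np"]
26. n1.mk = 30  [C₀.env + C₁.tag + 24]
27. n0.tag = false  [S₁.tag == true]
28. n0.env = -5  [S₁.mk - 35]
29. n0.depth = "ur"  ["ur"]
30. n0.mk = 24  [len(S₁.depth) + 22]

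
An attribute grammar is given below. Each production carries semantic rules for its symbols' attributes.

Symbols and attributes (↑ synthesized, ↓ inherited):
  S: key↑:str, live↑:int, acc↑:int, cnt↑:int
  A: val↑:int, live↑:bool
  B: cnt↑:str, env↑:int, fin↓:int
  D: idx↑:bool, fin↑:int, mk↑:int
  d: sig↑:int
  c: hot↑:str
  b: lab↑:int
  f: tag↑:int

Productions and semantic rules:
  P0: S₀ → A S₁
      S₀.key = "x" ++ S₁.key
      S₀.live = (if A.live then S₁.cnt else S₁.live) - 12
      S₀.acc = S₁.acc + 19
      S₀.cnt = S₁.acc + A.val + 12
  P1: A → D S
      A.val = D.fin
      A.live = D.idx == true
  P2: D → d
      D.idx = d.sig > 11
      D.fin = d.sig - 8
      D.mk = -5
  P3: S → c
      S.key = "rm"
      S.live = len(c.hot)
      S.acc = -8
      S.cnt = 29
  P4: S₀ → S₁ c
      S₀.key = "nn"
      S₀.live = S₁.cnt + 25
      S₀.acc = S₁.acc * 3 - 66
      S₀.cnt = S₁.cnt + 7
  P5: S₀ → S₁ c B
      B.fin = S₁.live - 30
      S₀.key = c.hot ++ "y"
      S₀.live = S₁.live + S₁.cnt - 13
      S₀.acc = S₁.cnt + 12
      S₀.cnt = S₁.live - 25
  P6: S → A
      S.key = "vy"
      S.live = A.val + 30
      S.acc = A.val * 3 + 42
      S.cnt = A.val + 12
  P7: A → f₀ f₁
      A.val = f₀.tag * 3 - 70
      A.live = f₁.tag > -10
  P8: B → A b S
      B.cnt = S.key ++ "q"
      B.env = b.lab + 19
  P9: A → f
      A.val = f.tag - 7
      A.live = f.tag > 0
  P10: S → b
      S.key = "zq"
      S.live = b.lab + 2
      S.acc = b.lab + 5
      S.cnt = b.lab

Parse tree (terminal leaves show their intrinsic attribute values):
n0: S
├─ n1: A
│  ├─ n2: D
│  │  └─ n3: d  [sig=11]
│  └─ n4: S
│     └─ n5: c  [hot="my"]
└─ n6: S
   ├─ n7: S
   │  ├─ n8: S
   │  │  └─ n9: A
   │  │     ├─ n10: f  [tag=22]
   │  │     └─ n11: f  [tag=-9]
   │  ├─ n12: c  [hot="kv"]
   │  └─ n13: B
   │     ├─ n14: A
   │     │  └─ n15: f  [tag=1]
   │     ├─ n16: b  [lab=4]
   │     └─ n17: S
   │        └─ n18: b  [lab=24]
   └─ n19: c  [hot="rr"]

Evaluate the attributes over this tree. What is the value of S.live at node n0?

1. n3.sig = 11  [terminal]
2. n2.idx = false  [d.sig > 11]
3. n2.fin = 3  [d.sig - 8]
4. n2.mk = -5  [-5]
5. n5.hot = "my"  [terminal]
6. n4.key = "rm"  ["rm"]
7. n4.live = 2  [len(c.hot)]
8. n4.acc = -8  [-8]
9. n4.cnt = 29  [29]
10. n1.val = 3  [D.fin]
11. n1.live = false  [D.idx == true]
12. n10.tag = 22  [terminal]
13. n11.tag = -9  [terminal]
14. n9.val = -4  [f₀.tag * 3 - 70]
15. n9.live = true  [f₁.tag > -10]
16. n8.key = "vy"  ["vy"]
17. n8.live = 26  [A.val + 30]
18. n8.acc = 30  [A.val * 3 + 42]
19. n8.cnt = 8  [A.val + 12]
20. n12.hot = "kv"  [terminal]
21. n13.fin = -4  [S₁.live - 30]
22. n15.tag = 1  [terminal]
23. n14.val = -6  [f.tag - 7]
24. n14.live = true  [f.tag > 0]
25. n16.lab = 4  [terminal]
26. n18.lab = 24  [terminal]
27. n17.key = "zq"  ["zq"]
28. n17.live = 26  [b.lab + 2]
29. n17.acc = 29  [b.lab + 5]
30. n17.cnt = 24  [b.lab]
31. n13.cnt = "zqq"  [S.key ++ "q"]
32. n13.env = 23  [b.lab + 19]
33. n7.key = "kvy"  [c.hot ++ "y"]
34. n7.live = 21  [S₁.live + S₁.cnt - 13]
35. n7.acc = 20  [S₁.cnt + 12]
36. n7.cnt = 1  [S₁.live - 25]
37. n19.hot = "rr"  [terminal]
38. n6.key = "nn"  ["nn"]
39. n6.live = 26  [S₁.cnt + 25]
40. n6.acc = -6  [S₁.acc * 3 - 66]
41. n6.cnt = 8  [S₁.cnt + 7]
42. n0.key = "xnn"  ["x" ++ S₁.key]
43. n0.live = 14  [(if A.live then S₁.cnt else S₁.live) - 12]
44. n0.acc = 13  [S₁.acc + 19]
45. n0.cnt = 9  [S₁.acc + A.val + 12]

14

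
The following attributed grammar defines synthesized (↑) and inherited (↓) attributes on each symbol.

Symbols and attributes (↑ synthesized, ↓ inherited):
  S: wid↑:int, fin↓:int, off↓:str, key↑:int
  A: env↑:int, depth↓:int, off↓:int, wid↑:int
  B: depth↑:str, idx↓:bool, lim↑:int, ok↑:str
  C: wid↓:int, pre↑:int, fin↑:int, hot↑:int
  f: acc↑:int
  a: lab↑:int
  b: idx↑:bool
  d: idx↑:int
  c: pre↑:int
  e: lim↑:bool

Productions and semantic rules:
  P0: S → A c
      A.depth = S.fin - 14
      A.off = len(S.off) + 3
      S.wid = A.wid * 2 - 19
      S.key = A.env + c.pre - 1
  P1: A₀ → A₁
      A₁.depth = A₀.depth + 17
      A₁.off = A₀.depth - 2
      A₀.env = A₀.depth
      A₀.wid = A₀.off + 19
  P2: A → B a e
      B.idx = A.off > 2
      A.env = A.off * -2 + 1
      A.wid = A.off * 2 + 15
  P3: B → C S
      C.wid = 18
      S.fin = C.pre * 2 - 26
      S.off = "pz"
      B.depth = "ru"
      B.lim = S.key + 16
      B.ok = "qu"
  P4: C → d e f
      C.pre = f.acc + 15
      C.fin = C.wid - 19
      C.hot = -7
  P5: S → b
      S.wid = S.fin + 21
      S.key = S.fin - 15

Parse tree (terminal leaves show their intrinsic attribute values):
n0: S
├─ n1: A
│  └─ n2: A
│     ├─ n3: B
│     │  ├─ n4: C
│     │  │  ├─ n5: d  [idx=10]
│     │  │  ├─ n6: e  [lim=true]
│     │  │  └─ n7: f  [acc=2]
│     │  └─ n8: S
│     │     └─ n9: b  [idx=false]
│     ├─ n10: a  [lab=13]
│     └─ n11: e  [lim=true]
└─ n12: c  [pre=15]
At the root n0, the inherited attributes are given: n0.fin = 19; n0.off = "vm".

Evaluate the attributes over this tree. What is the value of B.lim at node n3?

1. n0.fin = 19  [given at root]
2. n0.off = "vm"  [given at root]
3. n1.depth = 5  [S.fin - 14]
4. n1.off = 5  [len(S.off) + 3]
5. n2.depth = 22  [A₀.depth + 17]
6. n2.off = 3  [A₀.depth - 2]
7. n3.idx = true  [A.off > 2]
8. n4.wid = 18  [18]
9. n5.idx = 10  [terminal]
10. n6.lim = true  [terminal]
11. n7.acc = 2  [terminal]
12. n4.pre = 17  [f.acc + 15]
13. n4.fin = -1  [C.wid - 19]
14. n4.hot = -7  [-7]
15. n8.fin = 8  [C.pre * 2 - 26]
16. n8.off = "pz"  ["pz"]
17. n9.idx = false  [terminal]
18. n8.wid = 29  [S.fin + 21]
19. n8.key = -7  [S.fin - 15]
20. n3.depth = "ru"  ["ru"]
21. n3.lim = 9  [S.key + 16]
22. n3.ok = "qu"  ["qu"]
23. n10.lab = 13  [terminal]
24. n11.lim = true  [terminal]
25. n2.env = -5  [A.off * -2 + 1]
26. n2.wid = 21  [A.off * 2 + 15]
27. n1.env = 5  [A₀.depth]
28. n1.wid = 24  [A₀.off + 19]
29. n12.pre = 15  [terminal]
30. n0.wid = 29  [A.wid * 2 - 19]
31. n0.key = 19  [A.env + c.pre - 1]

9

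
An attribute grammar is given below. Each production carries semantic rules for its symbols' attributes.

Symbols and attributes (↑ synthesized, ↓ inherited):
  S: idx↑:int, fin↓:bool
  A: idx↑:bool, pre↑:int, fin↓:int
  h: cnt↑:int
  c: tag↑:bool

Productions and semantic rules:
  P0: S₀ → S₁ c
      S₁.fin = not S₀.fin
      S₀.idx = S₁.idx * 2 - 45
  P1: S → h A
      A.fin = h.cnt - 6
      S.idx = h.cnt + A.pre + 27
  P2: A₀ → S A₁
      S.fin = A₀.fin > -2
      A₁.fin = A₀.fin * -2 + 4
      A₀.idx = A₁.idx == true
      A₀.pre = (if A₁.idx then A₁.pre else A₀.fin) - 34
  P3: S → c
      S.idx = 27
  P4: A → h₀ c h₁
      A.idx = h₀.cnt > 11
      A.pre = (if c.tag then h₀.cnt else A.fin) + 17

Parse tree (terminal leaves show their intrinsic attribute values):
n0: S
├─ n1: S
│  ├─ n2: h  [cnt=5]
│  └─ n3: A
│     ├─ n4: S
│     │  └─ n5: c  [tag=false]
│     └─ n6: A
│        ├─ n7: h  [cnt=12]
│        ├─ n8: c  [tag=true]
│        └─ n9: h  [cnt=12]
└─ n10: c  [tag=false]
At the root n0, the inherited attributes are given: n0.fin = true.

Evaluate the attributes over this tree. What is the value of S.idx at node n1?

27

1. n0.fin = true  [given at root]
2. n1.fin = false  [not S₀.fin]
3. n2.cnt = 5  [terminal]
4. n3.fin = -1  [h.cnt - 6]
5. n4.fin = true  [A₀.fin > -2]
6. n5.tag = false  [terminal]
7. n4.idx = 27  [27]
8. n6.fin = 6  [A₀.fin * -2 + 4]
9. n7.cnt = 12  [terminal]
10. n8.tag = true  [terminal]
11. n9.cnt = 12  [terminal]
12. n6.idx = true  [h₀.cnt > 11]
13. n6.pre = 29  [(if c.tag then h₀.cnt else A.fin) + 17]
14. n3.idx = true  [A₁.idx == true]
15. n3.pre = -5  [(if A₁.idx then A₁.pre else A₀.fin) - 34]
16. n1.idx = 27  [h.cnt + A.pre + 27]
17. n10.tag = false  [terminal]
18. n0.idx = 9  [S₁.idx * 2 - 45]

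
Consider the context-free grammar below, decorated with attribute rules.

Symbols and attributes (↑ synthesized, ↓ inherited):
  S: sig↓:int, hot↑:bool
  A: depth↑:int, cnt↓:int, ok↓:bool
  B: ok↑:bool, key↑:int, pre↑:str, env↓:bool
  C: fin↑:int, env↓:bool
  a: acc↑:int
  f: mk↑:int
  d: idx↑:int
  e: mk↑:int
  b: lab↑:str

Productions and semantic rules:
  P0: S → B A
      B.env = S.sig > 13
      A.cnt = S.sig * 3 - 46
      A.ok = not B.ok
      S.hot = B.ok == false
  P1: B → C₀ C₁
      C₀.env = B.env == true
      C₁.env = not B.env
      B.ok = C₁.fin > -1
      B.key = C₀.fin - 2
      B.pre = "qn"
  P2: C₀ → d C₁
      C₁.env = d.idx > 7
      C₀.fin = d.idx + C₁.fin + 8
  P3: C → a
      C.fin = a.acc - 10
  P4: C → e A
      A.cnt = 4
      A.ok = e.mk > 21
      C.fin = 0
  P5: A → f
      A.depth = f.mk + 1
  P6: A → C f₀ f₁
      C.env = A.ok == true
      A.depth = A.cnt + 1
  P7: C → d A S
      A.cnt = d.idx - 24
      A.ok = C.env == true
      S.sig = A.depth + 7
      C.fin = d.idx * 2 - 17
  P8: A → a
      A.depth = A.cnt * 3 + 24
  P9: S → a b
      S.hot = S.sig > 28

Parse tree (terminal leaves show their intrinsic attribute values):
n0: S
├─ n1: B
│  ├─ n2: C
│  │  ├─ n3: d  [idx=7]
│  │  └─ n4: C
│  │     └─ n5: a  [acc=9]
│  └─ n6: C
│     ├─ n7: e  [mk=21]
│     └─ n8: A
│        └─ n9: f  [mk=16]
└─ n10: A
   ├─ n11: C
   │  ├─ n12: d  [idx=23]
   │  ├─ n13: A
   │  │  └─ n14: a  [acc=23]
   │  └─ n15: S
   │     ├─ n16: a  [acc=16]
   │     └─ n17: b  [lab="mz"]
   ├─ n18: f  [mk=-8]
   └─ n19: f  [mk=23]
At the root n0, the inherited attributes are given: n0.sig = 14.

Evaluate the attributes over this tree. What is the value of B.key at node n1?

12

1. n0.sig = 14  [given at root]
2. n1.env = true  [S.sig > 13]
3. n2.env = true  [B.env == true]
4. n3.idx = 7  [terminal]
5. n4.env = false  [d.idx > 7]
6. n5.acc = 9  [terminal]
7. n4.fin = -1  [a.acc - 10]
8. n2.fin = 14  [d.idx + C₁.fin + 8]
9. n6.env = false  [not B.env]
10. n7.mk = 21  [terminal]
11. n8.cnt = 4  [4]
12. n8.ok = false  [e.mk > 21]
13. n9.mk = 16  [terminal]
14. n8.depth = 17  [f.mk + 1]
15. n6.fin = 0  [0]
16. n1.ok = true  [C₁.fin > -1]
17. n1.key = 12  [C₀.fin - 2]
18. n1.pre = "qn"  ["qn"]
19. n10.cnt = -4  [S.sig * 3 - 46]
20. n10.ok = false  [not B.ok]
21. n11.env = false  [A.ok == true]
22. n12.idx = 23  [terminal]
23. n13.cnt = -1  [d.idx - 24]
24. n13.ok = false  [C.env == true]
25. n14.acc = 23  [terminal]
26. n13.depth = 21  [A.cnt * 3 + 24]
27. n15.sig = 28  [A.depth + 7]
28. n16.acc = 16  [terminal]
29. n17.lab = "mz"  [terminal]
30. n15.hot = false  [S.sig > 28]
31. n11.fin = 29  [d.idx * 2 - 17]
32. n18.mk = -8  [terminal]
33. n19.mk = 23  [terminal]
34. n10.depth = -3  [A.cnt + 1]
35. n0.hot = false  [B.ok == false]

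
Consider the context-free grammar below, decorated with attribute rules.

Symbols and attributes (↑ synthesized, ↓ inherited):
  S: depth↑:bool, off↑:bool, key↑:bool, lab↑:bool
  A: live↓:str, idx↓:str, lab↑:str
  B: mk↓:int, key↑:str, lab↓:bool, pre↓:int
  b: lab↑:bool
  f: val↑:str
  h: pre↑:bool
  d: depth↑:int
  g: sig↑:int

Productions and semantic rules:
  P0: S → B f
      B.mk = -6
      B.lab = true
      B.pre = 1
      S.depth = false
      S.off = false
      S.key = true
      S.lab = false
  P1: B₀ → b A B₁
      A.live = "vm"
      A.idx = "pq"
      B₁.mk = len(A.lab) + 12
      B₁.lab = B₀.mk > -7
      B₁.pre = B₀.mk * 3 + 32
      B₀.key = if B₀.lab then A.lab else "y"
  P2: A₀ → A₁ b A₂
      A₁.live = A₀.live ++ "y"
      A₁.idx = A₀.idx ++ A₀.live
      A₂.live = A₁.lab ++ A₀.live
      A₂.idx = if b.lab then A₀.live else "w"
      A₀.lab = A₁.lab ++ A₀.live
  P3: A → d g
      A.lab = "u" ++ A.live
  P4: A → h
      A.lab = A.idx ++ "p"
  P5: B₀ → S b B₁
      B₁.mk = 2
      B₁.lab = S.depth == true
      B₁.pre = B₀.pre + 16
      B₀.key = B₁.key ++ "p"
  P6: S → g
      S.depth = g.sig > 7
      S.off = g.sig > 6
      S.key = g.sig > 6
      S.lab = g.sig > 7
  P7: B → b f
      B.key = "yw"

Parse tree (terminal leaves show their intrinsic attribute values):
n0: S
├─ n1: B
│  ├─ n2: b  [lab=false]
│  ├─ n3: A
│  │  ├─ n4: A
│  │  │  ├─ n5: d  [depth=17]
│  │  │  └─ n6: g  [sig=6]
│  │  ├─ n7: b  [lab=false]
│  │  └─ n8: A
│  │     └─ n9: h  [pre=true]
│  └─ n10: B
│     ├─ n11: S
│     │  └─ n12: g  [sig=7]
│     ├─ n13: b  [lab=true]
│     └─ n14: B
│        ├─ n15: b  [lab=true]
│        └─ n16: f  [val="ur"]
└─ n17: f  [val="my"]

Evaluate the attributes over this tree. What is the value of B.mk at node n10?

18

1. n1.mk = -6  [-6]
2. n1.lab = true  [true]
3. n1.pre = 1  [1]
4. n2.lab = false  [terminal]
5. n3.live = "vm"  ["vm"]
6. n3.idx = "pq"  ["pq"]
7. n4.live = "vmy"  [A₀.live ++ "y"]
8. n4.idx = "pqvm"  [A₀.idx ++ A₀.live]
9. n5.depth = 17  [terminal]
10. n6.sig = 6  [terminal]
11. n4.lab = "uvmy"  ["u" ++ A.live]
12. n7.lab = false  [terminal]
13. n8.live = "uvmyvm"  [A₁.lab ++ A₀.live]
14. n8.idx = "w"  [if b.lab then A₀.live else "w"]
15. n9.pre = true  [terminal]
16. n8.lab = "wp"  [A.idx ++ "p"]
17. n3.lab = "uvmyvm"  [A₁.lab ++ A₀.live]
18. n10.mk = 18  [len(A.lab) + 12]
19. n10.lab = true  [B₀.mk > -7]
20. n10.pre = 14  [B₀.mk * 3 + 32]
21. n12.sig = 7  [terminal]
22. n11.depth = false  [g.sig > 7]
23. n11.off = true  [g.sig > 6]
24. n11.key = true  [g.sig > 6]
25. n11.lab = false  [g.sig > 7]
26. n13.lab = true  [terminal]
27. n14.mk = 2  [2]
28. n14.lab = false  [S.depth == true]
29. n14.pre = 30  [B₀.pre + 16]
30. n15.lab = true  [terminal]
31. n16.val = "ur"  [terminal]
32. n14.key = "yw"  ["yw"]
33. n10.key = "ywp"  [B₁.key ++ "p"]
34. n1.key = "uvmyvm"  [if B₀.lab then A.lab else "y"]
35. n17.val = "my"  [terminal]
36. n0.depth = false  [false]
37. n0.off = false  [false]
38. n0.key = true  [true]
39. n0.lab = false  [false]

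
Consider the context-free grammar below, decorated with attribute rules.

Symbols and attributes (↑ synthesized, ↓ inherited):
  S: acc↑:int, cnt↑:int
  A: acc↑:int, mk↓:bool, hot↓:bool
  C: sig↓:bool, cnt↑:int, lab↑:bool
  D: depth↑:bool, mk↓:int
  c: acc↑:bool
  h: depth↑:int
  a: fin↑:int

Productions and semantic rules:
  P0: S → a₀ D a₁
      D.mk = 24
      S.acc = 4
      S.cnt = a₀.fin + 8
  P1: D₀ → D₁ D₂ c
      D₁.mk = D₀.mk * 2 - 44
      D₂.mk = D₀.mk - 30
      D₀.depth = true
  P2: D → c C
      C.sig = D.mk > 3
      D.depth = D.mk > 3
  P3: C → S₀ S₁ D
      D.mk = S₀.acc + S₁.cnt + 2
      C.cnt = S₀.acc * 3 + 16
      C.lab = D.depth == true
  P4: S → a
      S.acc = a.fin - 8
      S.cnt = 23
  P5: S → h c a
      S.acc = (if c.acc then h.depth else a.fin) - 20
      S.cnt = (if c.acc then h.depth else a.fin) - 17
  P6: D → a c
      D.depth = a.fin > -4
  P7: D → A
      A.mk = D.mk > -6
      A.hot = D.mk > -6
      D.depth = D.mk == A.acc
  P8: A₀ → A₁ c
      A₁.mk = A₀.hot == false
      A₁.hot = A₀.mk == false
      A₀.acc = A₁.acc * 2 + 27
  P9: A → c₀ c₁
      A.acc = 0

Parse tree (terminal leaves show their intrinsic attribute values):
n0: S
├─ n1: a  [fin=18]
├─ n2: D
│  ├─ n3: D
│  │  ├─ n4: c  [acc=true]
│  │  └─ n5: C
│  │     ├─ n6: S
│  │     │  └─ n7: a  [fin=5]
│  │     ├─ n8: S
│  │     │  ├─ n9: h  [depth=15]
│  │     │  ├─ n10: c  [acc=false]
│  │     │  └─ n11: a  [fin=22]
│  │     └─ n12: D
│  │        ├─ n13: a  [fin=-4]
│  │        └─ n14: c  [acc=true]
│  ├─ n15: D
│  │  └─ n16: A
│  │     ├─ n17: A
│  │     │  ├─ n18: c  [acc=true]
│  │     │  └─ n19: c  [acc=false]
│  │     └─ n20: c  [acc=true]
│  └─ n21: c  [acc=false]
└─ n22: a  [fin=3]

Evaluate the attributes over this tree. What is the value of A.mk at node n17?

true

1. n1.fin = 18  [terminal]
2. n2.mk = 24  [24]
3. n3.mk = 4  [D₀.mk * 2 - 44]
4. n4.acc = true  [terminal]
5. n5.sig = true  [D.mk > 3]
6. n7.fin = 5  [terminal]
7. n6.acc = -3  [a.fin - 8]
8. n6.cnt = 23  [23]
9. n9.depth = 15  [terminal]
10. n10.acc = false  [terminal]
11. n11.fin = 22  [terminal]
12. n8.acc = 2  [(if c.acc then h.depth else a.fin) - 20]
13. n8.cnt = 5  [(if c.acc then h.depth else a.fin) - 17]
14. n12.mk = 4  [S₀.acc + S₁.cnt + 2]
15. n13.fin = -4  [terminal]
16. n14.acc = true  [terminal]
17. n12.depth = false  [a.fin > -4]
18. n5.cnt = 7  [S₀.acc * 3 + 16]
19. n5.lab = false  [D.depth == true]
20. n3.depth = true  [D.mk > 3]
21. n15.mk = -6  [D₀.mk - 30]
22. n16.mk = false  [D.mk > -6]
23. n16.hot = false  [D.mk > -6]
24. n17.mk = true  [A₀.hot == false]
25. n17.hot = true  [A₀.mk == false]
26. n18.acc = true  [terminal]
27. n19.acc = false  [terminal]
28. n17.acc = 0  [0]
29. n20.acc = true  [terminal]
30. n16.acc = 27  [A₁.acc * 2 + 27]
31. n15.depth = false  [D.mk == A.acc]
32. n21.acc = false  [terminal]
33. n2.depth = true  [true]
34. n22.fin = 3  [terminal]
35. n0.acc = 4  [4]
36. n0.cnt = 26  [a₀.fin + 8]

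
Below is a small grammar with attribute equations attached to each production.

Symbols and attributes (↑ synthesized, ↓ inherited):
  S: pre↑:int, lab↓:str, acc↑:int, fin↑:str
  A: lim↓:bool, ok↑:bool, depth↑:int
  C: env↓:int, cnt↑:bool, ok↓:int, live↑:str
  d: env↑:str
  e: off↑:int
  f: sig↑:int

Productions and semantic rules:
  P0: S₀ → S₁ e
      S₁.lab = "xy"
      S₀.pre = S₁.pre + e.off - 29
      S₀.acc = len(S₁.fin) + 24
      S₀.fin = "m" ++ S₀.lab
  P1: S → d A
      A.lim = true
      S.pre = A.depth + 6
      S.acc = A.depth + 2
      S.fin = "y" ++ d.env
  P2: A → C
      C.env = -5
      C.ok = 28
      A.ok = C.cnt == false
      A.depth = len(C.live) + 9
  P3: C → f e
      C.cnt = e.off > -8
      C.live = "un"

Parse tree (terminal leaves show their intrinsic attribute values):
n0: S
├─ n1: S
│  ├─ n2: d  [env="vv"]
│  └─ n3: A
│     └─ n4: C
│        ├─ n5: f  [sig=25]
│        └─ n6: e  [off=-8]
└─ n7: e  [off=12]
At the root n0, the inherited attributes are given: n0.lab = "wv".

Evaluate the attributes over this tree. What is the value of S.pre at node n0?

0

1. n0.lab = "wv"  [given at root]
2. n1.lab = "xy"  ["xy"]
3. n2.env = "vv"  [terminal]
4. n3.lim = true  [true]
5. n4.env = -5  [-5]
6. n4.ok = 28  [28]
7. n5.sig = 25  [terminal]
8. n6.off = -8  [terminal]
9. n4.cnt = false  [e.off > -8]
10. n4.live = "un"  ["un"]
11. n3.ok = true  [C.cnt == false]
12. n3.depth = 11  [len(C.live) + 9]
13. n1.pre = 17  [A.depth + 6]
14. n1.acc = 13  [A.depth + 2]
15. n1.fin = "yvv"  ["y" ++ d.env]
16. n7.off = 12  [terminal]
17. n0.pre = 0  [S₁.pre + e.off - 29]
18. n0.acc = 27  [len(S₁.fin) + 24]
19. n0.fin = "mwv"  ["m" ++ S₀.lab]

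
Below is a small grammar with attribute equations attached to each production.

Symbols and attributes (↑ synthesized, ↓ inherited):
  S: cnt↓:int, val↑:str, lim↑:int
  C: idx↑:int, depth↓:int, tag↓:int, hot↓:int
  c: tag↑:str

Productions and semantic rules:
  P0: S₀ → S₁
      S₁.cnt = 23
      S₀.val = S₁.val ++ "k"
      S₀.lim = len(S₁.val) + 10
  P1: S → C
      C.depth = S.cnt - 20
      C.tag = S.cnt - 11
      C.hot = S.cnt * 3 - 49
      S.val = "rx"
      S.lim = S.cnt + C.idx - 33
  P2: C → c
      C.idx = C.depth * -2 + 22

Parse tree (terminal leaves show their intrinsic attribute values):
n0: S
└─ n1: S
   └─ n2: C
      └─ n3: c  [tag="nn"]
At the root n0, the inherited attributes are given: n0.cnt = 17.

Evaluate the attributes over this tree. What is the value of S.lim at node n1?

6

1. n0.cnt = 17  [given at root]
2. n1.cnt = 23  [23]
3. n2.depth = 3  [S.cnt - 20]
4. n2.tag = 12  [S.cnt - 11]
5. n2.hot = 20  [S.cnt * 3 - 49]
6. n3.tag = "nn"  [terminal]
7. n2.idx = 16  [C.depth * -2 + 22]
8. n1.val = "rx"  ["rx"]
9. n1.lim = 6  [S.cnt + C.idx - 33]
10. n0.val = "rxk"  [S₁.val ++ "k"]
11. n0.lim = 12  [len(S₁.val) + 10]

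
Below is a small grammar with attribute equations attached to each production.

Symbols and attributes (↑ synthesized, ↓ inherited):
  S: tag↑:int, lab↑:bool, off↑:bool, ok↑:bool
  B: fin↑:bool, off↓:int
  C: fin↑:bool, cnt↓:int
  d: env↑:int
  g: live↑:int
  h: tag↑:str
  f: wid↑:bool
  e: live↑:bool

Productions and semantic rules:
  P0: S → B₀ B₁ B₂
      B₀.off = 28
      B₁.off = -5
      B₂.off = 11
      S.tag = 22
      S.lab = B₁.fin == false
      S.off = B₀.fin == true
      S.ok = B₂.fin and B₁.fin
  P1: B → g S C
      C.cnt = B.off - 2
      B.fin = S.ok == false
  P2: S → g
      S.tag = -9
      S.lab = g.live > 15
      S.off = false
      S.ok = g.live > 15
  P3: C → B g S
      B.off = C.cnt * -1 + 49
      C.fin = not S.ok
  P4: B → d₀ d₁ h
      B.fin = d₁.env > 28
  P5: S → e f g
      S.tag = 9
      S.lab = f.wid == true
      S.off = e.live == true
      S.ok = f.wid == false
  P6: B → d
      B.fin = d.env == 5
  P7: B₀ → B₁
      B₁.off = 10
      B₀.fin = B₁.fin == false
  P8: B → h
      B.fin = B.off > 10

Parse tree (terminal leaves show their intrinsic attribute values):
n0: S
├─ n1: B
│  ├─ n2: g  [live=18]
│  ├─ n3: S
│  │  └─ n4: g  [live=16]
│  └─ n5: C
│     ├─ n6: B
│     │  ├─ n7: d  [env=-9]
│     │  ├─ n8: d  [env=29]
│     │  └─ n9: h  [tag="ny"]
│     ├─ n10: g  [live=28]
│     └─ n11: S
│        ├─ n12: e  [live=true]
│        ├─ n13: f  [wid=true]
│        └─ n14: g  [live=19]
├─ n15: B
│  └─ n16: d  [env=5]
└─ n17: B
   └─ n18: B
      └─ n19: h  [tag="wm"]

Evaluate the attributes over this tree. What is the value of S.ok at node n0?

true

1. n1.off = 28  [28]
2. n2.live = 18  [terminal]
3. n4.live = 16  [terminal]
4. n3.tag = -9  [-9]
5. n3.lab = true  [g.live > 15]
6. n3.off = false  [false]
7. n3.ok = true  [g.live > 15]
8. n5.cnt = 26  [B.off - 2]
9. n6.off = 23  [C.cnt * -1 + 49]
10. n7.env = -9  [terminal]
11. n8.env = 29  [terminal]
12. n9.tag = "ny"  [terminal]
13. n6.fin = true  [d₁.env > 28]
14. n10.live = 28  [terminal]
15. n12.live = true  [terminal]
16. n13.wid = true  [terminal]
17. n14.live = 19  [terminal]
18. n11.tag = 9  [9]
19. n11.lab = true  [f.wid == true]
20. n11.off = true  [e.live == true]
21. n11.ok = false  [f.wid == false]
22. n5.fin = true  [not S.ok]
23. n1.fin = false  [S.ok == false]
24. n15.off = -5  [-5]
25. n16.env = 5  [terminal]
26. n15.fin = true  [d.env == 5]
27. n17.off = 11  [11]
28. n18.off = 10  [10]
29. n19.tag = "wm"  [terminal]
30. n18.fin = false  [B.off > 10]
31. n17.fin = true  [B₁.fin == false]
32. n0.tag = 22  [22]
33. n0.lab = false  [B₁.fin == false]
34. n0.off = false  [B₀.fin == true]
35. n0.ok = true  [B₂.fin and B₁.fin]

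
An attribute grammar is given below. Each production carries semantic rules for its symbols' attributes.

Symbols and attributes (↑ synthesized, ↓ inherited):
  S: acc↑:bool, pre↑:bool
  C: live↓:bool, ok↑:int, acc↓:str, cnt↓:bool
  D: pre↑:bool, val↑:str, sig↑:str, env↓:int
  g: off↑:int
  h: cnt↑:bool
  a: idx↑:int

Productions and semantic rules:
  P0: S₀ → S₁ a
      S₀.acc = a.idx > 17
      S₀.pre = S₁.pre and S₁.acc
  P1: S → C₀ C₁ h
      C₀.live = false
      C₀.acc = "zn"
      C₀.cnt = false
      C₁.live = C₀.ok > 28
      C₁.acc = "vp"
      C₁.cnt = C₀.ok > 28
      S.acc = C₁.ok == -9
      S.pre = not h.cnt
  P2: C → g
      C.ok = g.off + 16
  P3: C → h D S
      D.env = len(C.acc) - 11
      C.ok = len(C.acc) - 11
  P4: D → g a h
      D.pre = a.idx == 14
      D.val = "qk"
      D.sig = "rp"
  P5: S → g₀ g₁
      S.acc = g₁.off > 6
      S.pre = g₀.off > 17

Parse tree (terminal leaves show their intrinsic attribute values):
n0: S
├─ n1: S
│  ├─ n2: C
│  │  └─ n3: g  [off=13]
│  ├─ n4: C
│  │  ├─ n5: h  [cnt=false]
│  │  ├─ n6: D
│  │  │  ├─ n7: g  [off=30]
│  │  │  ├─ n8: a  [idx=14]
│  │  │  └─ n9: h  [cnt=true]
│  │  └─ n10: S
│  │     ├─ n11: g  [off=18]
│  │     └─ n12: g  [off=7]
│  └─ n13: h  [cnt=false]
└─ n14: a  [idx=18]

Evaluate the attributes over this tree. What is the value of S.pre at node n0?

1. n2.live = false  [false]
2. n2.acc = "zn"  ["zn"]
3. n2.cnt = false  [false]
4. n3.off = 13  [terminal]
5. n2.ok = 29  [g.off + 16]
6. n4.live = true  [C₀.ok > 28]
7. n4.acc = "vp"  ["vp"]
8. n4.cnt = true  [C₀.ok > 28]
9. n5.cnt = false  [terminal]
10. n6.env = -9  [len(C.acc) - 11]
11. n7.off = 30  [terminal]
12. n8.idx = 14  [terminal]
13. n9.cnt = true  [terminal]
14. n6.pre = true  [a.idx == 14]
15. n6.val = "qk"  ["qk"]
16. n6.sig = "rp"  ["rp"]
17. n11.off = 18  [terminal]
18. n12.off = 7  [terminal]
19. n10.acc = true  [g₁.off > 6]
20. n10.pre = true  [g₀.off > 17]
21. n4.ok = -9  [len(C.acc) - 11]
22. n13.cnt = false  [terminal]
23. n1.acc = true  [C₁.ok == -9]
24. n1.pre = true  [not h.cnt]
25. n14.idx = 18  [terminal]
26. n0.acc = true  [a.idx > 17]
27. n0.pre = true  [S₁.pre and S₁.acc]

true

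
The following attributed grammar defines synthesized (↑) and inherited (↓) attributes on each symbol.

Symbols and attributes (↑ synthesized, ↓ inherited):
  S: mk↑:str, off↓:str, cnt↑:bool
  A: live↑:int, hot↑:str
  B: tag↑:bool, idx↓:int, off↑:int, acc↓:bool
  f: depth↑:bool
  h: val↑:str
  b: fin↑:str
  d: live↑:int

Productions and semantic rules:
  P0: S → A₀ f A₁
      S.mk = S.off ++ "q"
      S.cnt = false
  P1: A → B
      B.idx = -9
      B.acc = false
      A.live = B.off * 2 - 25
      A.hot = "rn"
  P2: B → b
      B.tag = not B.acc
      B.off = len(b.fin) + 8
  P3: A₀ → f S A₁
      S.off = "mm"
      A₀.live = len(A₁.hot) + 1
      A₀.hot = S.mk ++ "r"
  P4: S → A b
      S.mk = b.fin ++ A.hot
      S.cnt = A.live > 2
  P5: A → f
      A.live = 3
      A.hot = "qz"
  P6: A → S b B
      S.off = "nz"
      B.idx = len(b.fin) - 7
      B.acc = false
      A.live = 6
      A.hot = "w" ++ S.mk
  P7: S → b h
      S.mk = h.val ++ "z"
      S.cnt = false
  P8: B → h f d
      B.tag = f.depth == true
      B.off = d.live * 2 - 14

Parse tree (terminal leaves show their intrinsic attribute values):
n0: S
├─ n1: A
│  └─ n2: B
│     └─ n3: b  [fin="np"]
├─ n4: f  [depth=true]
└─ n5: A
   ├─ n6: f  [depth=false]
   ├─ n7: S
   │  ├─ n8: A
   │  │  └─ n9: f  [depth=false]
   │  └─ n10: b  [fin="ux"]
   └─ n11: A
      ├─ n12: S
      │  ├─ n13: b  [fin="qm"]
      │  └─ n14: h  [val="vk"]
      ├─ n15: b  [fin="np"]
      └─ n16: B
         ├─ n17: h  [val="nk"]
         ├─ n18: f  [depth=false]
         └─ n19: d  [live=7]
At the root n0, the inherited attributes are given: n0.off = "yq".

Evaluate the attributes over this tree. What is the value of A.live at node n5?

5

1. n0.off = "yq"  [given at root]
2. n2.idx = -9  [-9]
3. n2.acc = false  [false]
4. n3.fin = "np"  [terminal]
5. n2.tag = true  [not B.acc]
6. n2.off = 10  [len(b.fin) + 8]
7. n1.live = -5  [B.off * 2 - 25]
8. n1.hot = "rn"  ["rn"]
9. n4.depth = true  [terminal]
10. n6.depth = false  [terminal]
11. n7.off = "mm"  ["mm"]
12. n9.depth = false  [terminal]
13. n8.live = 3  [3]
14. n8.hot = "qz"  ["qz"]
15. n10.fin = "ux"  [terminal]
16. n7.mk = "uxqz"  [b.fin ++ A.hot]
17. n7.cnt = true  [A.live > 2]
18. n12.off = "nz"  ["nz"]
19. n13.fin = "qm"  [terminal]
20. n14.val = "vk"  [terminal]
21. n12.mk = "vkz"  [h.val ++ "z"]
22. n12.cnt = false  [false]
23. n15.fin = "np"  [terminal]
24. n16.idx = -5  [len(b.fin) - 7]
25. n16.acc = false  [false]
26. n17.val = "nk"  [terminal]
27. n18.depth = false  [terminal]
28. n19.live = 7  [terminal]
29. n16.tag = false  [f.depth == true]
30. n16.off = 0  [d.live * 2 - 14]
31. n11.live = 6  [6]
32. n11.hot = "wvkz"  ["w" ++ S.mk]
33. n5.live = 5  [len(A₁.hot) + 1]
34. n5.hot = "uxqzr"  [S.mk ++ "r"]
35. n0.mk = "yqq"  [S.off ++ "q"]
36. n0.cnt = false  [false]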